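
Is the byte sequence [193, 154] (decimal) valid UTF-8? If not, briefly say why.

invalid (overlong encoding)

Leading byte 0xC1 = 11000001 → 2-byte form.
Continuation bytes all match 10xxxxxx. Payload decodes to 0x5A.
But 0x5A < 0x80, the minimum for a 2-byte sequence — this is an overlong encoding.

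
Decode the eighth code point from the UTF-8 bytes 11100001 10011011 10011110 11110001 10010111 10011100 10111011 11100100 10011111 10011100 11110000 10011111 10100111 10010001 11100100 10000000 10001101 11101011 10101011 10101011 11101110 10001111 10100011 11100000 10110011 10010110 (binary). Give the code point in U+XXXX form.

U+0CD6

Offset 0: leading byte 0xE1 = 11100001 → 3-byte char #1 = E1 9B 9E.
Offset 3: leading byte 0xF1 = 11110001 → 4-byte char #2 = F1 97 9C BB.
Offset 7: leading byte 0xE4 = 11100100 → 3-byte char #3 = E4 9F 9C.
Offset 10: leading byte 0xF0 = 11110000 → 4-byte char #4 = F0 9F A7 91.
Offset 14: leading byte 0xE4 = 11100100 → 3-byte char #5 = E4 80 8D.
Offset 17: leading byte 0xEB = 11101011 → 3-byte char #6 = EB AB AB.
Offset 20: leading byte 0xEE = 11101110 → 3-byte char #7 = EE 8F A3.
Offset 23: leading byte 0xE0 = 11100000 → 3-byte char #8 = E0 B3 96.
Leading byte 0xE0 = 11100000 matches 1110xxxx → 3-byte sequence.
Byte 1: 0xE0 = 11100000, payload 0000 (4 bits).
Byte 2: 0xB3 = 10110011 (10xxxxxx ✓), payload 110011.
Byte 3: 0x96 = 10010110 (10xxxxxx ✓), payload 010110.
Concatenate: 0000110011010110 = 0xCD6 (16 bits → U+0CD6).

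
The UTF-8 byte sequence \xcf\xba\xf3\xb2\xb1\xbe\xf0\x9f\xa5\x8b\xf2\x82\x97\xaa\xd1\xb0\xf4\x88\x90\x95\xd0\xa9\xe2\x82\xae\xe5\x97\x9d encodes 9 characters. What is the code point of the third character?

U+1F94B

Offset 0: leading byte 0xCF = 11001111 → 2-byte char #1 = CF BA.
Offset 2: leading byte 0xF3 = 11110011 → 4-byte char #2 = F3 B2 B1 BE.
Offset 6: leading byte 0xF0 = 11110000 → 4-byte char #3 = F0 9F A5 8B.
Leading byte 0xF0 = 11110000 matches 11110xxx → 4-byte sequence.
Byte 1: 0xF0 = 11110000, payload 000 (3 bits).
Byte 2: 0x9F = 10011111 (10xxxxxx ✓), payload 011111.
Byte 3: 0xA5 = 10100101 (10xxxxxx ✓), payload 100101.
Byte 4: 0x8B = 10001011 (10xxxxxx ✓), payload 001011.
Concatenate: 000011111100101001011 = 0x1F94B (21 bits → U+1F94B).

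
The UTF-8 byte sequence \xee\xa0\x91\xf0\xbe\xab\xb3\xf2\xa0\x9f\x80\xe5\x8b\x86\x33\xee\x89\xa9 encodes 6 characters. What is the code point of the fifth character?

U+0033

Offset 0: leading byte 0xEE = 11101110 → 3-byte char #1 = EE A0 91.
Offset 3: leading byte 0xF0 = 11110000 → 4-byte char #2 = F0 BE AB B3.
Offset 7: leading byte 0xF2 = 11110010 → 4-byte char #3 = F2 A0 9F 80.
Offset 11: leading byte 0xE5 = 11100101 → 3-byte char #4 = E5 8B 86.
Offset 14: leading byte 0x33 = 00110011 → 1-byte char #5 = 33.
Leading byte 0x33 = 00110011 matches 0xxxxxxx → 1-byte sequence.
Byte 1: 0x33 = 00110011, payload 0110011 (7 bits).
Concatenate: 0110011 = 0x33 (7 bits → U+0033).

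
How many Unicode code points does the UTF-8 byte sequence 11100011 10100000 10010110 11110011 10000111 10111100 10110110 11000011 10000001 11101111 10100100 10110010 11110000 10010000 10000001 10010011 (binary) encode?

Byte at offset 0: 0xE3 = 11100011 → 3-byte char (#1). Advance 3.
Byte at offset 3: 0xF3 = 11110011 → 4-byte char (#2). Advance 4.
Byte at offset 7: 0xC3 = 11000011 → 2-byte char (#3). Advance 2.
Byte at offset 9: 0xEF = 11101111 → 3-byte char (#4). Advance 3.
Byte at offset 12: 0xF0 = 11110000 → 4-byte char (#5). Advance 4.
Reached end at offset 16 after 5 code points.

5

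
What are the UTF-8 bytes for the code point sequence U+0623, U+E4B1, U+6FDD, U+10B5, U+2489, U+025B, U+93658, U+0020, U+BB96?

U+0623: 2-byte form → D8 A3.
U+E4B1: 3-byte form → EE 92 B1.
U+6FDD: 3-byte form → E6 BF 9D.
U+10B5: 3-byte form → E1 82 B5.
U+2489: 3-byte form → E2 92 89.
U+025B: 2-byte form → C9 9B.
U+93658: 4-byte form → F2 93 99 98.
U+0020: 1-byte form → 20.
U+BB96: 3-byte form → EB AE 96.
Concatenated (24 bytes): D8 A3 EE 92 B1 E6 BF 9D E1 82 B5 E2 92 89 C9 9B F2 93 99 98 20 EB AE 96.

D8 A3 EE 92 B1 E6 BF 9D E1 82 B5 E2 92 89 C9 9B F2 93 99 98 20 EB AE 96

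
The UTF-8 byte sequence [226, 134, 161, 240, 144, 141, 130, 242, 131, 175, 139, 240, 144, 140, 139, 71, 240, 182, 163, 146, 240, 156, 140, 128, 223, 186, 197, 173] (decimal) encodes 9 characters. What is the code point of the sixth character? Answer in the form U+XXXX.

Offset 0: leading byte 0xE2 = 11100010 → 3-byte char #1 = E2 86 A1.
Offset 3: leading byte 0xF0 = 11110000 → 4-byte char #2 = F0 90 8D 82.
Offset 7: leading byte 0xF2 = 11110010 → 4-byte char #3 = F2 83 AF 8B.
Offset 11: leading byte 0xF0 = 11110000 → 4-byte char #4 = F0 90 8C 8B.
Offset 15: leading byte 0x47 = 01000111 → 1-byte char #5 = 47.
Offset 16: leading byte 0xF0 = 11110000 → 4-byte char #6 = F0 B6 A3 92.
Leading byte 0xF0 = 11110000 matches 11110xxx → 4-byte sequence.
Byte 1: 0xF0 = 11110000, payload 000 (3 bits).
Byte 2: 0xB6 = 10110110 (10xxxxxx ✓), payload 110110.
Byte 3: 0xA3 = 10100011 (10xxxxxx ✓), payload 100011.
Byte 4: 0x92 = 10010010 (10xxxxxx ✓), payload 010010.
Concatenate: 000110110100011010010 = 0x368D2 (21 bits → U+368D2).

U+368D2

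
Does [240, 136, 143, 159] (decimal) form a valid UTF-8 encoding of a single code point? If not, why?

invalid (overlong encoding)

Leading byte 0xF0 = 11110000 → 4-byte form.
Continuation bytes all match 10xxxxxx. Payload decodes to 0x83DF.
But 0x83DF < 0x10000, the minimum for a 4-byte sequence — this is an overlong encoding.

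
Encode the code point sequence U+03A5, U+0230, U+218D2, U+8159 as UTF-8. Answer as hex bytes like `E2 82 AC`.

CE A5 C8 B0 F0 A1 A3 92 E8 85 99

U+03A5: 2-byte form → CE A5.
U+0230: 2-byte form → C8 B0.
U+218D2: 4-byte form → F0 A1 A3 92.
U+8159: 3-byte form → E8 85 99.
Concatenated (11 bytes): CE A5 C8 B0 F0 A1 A3 92 E8 85 99.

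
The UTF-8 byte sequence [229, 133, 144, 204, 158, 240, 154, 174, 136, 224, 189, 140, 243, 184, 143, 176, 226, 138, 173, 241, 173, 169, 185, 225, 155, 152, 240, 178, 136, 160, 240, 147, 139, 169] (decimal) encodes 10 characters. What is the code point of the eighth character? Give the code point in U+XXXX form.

Offset 0: leading byte 0xE5 = 11100101 → 3-byte char #1 = E5 85 90.
Offset 3: leading byte 0xCC = 11001100 → 2-byte char #2 = CC 9E.
Offset 5: leading byte 0xF0 = 11110000 → 4-byte char #3 = F0 9A AE 88.
Offset 9: leading byte 0xE0 = 11100000 → 3-byte char #4 = E0 BD 8C.
Offset 12: leading byte 0xF3 = 11110011 → 4-byte char #5 = F3 B8 8F B0.
Offset 16: leading byte 0xE2 = 11100010 → 3-byte char #6 = E2 8A AD.
Offset 19: leading byte 0xF1 = 11110001 → 4-byte char #7 = F1 AD A9 B9.
Offset 23: leading byte 0xE1 = 11100001 → 3-byte char #8 = E1 9B 98.
Leading byte 0xE1 = 11100001 matches 1110xxxx → 3-byte sequence.
Byte 1: 0xE1 = 11100001, payload 0001 (4 bits).
Byte 2: 0x9B = 10011011 (10xxxxxx ✓), payload 011011.
Byte 3: 0x98 = 10011000 (10xxxxxx ✓), payload 011000.
Concatenate: 0001011011011000 = 0x16D8 (16 bits → U+16D8).

U+16D8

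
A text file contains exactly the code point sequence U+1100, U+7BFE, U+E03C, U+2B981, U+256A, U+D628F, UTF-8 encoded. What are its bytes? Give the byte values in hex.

E1 84 80 E7 AF BE EE 80 BC F0 AB A6 81 E2 95 AA F3 96 8A 8F

U+1100: 3-byte form → E1 84 80.
U+7BFE: 3-byte form → E7 AF BE.
U+E03C: 3-byte form → EE 80 BC.
U+2B981: 4-byte form → F0 AB A6 81.
U+256A: 3-byte form → E2 95 AA.
U+D628F: 4-byte form → F3 96 8A 8F.
Concatenated (20 bytes): E1 84 80 E7 AF BE EE 80 BC F0 AB A6 81 E2 95 AA F3 96 8A 8F.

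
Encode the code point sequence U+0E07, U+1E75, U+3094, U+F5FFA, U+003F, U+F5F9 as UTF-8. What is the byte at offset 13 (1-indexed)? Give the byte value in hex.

0xBA

1-indexed offset 13 is 0-indexed offset 12.
U+0E07 → 3-byte form E0 B8 87 at offsets 0–2.
U+1E75 → 3-byte form E1 B9 B5 at offsets 3–5.
U+3094 → 3-byte form E3 82 94 at offsets 6–8.
U+F5FFA → 4-byte form F3 B5 BF BA at offsets 9–12.
Offset 12 falls in char 4's range; it's byte 4 of F3 B5 BF BA = 0xBA.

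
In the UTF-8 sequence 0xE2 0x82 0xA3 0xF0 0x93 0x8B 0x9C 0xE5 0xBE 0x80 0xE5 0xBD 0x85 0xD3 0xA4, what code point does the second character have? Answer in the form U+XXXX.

U+132DC

Offset 0: leading byte 0xE2 = 11100010 → 3-byte char #1 = E2 82 A3.
Offset 3: leading byte 0xF0 = 11110000 → 4-byte char #2 = F0 93 8B 9C.
Leading byte 0xF0 = 11110000 matches 11110xxx → 4-byte sequence.
Byte 1: 0xF0 = 11110000, payload 000 (3 bits).
Byte 2: 0x93 = 10010011 (10xxxxxx ✓), payload 010011.
Byte 3: 0x8B = 10001011 (10xxxxxx ✓), payload 001011.
Byte 4: 0x9C = 10011100 (10xxxxxx ✓), payload 011100.
Concatenate: 000010011001011011100 = 0x132DC (21 bits → U+132DC).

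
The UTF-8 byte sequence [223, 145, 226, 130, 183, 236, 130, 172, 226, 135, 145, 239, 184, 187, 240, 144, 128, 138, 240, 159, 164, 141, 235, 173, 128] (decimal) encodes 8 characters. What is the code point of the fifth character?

U+FE3B

Offset 0: leading byte 0xDF = 11011111 → 2-byte char #1 = DF 91.
Offset 2: leading byte 0xE2 = 11100010 → 3-byte char #2 = E2 82 B7.
Offset 5: leading byte 0xEC = 11101100 → 3-byte char #3 = EC 82 AC.
Offset 8: leading byte 0xE2 = 11100010 → 3-byte char #4 = E2 87 91.
Offset 11: leading byte 0xEF = 11101111 → 3-byte char #5 = EF B8 BB.
Leading byte 0xEF = 11101111 matches 1110xxxx → 3-byte sequence.
Byte 1: 0xEF = 11101111, payload 1111 (4 bits).
Byte 2: 0xB8 = 10111000 (10xxxxxx ✓), payload 111000.
Byte 3: 0xBB = 10111011 (10xxxxxx ✓), payload 111011.
Concatenate: 1111111000111011 = 0xFE3B (16 bits → U+FE3B).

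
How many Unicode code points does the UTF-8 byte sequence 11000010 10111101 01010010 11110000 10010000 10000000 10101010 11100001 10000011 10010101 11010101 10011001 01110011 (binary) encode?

6

Byte at offset 0: 0xC2 = 11000010 → 2-byte char (#1). Advance 2.
Byte at offset 2: 0x52 = 01010010 → 1-byte char (#2). Advance 1.
Byte at offset 3: 0xF0 = 11110000 → 4-byte char (#3). Advance 4.
Byte at offset 7: 0xE1 = 11100001 → 3-byte char (#4). Advance 3.
Byte at offset 10: 0xD5 = 11010101 → 2-byte char (#5). Advance 2.
Byte at offset 12: 0x73 = 01110011 → 1-byte char (#6). Advance 1.
Reached end at offset 13 after 6 code points.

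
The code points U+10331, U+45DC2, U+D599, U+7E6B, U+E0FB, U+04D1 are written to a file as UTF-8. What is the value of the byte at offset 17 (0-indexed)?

0xD3

U+10331 → 4-byte form F0 90 8C B1 at offsets 0–3.
U+45DC2 → 4-byte form F1 85 B7 82 at offsets 4–7.
U+D599 → 3-byte form ED 96 99 at offsets 8–10.
U+7E6B → 3-byte form E7 B9 AB at offsets 11–13.
U+E0FB → 3-byte form EE 83 BB at offsets 14–16.
U+04D1 → 2-byte form D3 91 at offsets 17–18.
Offset 17 falls in char 6's range; it's byte 1 of D3 91 = 0xD3.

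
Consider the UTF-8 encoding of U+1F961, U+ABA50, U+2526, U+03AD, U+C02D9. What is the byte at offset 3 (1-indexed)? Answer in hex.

0xA5

1-indexed offset 3 is 0-indexed offset 2.
U+1F961 → 4-byte form F0 9F A5 A1 at offsets 0–3.
Offset 2 falls in char 1's range; it's byte 3 of F0 9F A5 A1 = 0xA5.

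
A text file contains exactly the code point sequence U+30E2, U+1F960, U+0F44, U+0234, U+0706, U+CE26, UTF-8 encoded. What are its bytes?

U+30E2: 3-byte form → E3 83 A2.
U+1F960: 4-byte form → F0 9F A5 A0.
U+0F44: 3-byte form → E0 BD 84.
U+0234: 2-byte form → C8 B4.
U+0706: 2-byte form → DC 86.
U+CE26: 3-byte form → EC B8 A6.
Concatenated (17 bytes): E3 83 A2 F0 9F A5 A0 E0 BD 84 C8 B4 DC 86 EC B8 A6.

E3 83 A2 F0 9F A5 A0 E0 BD 84 C8 B4 DC 86 EC B8 A6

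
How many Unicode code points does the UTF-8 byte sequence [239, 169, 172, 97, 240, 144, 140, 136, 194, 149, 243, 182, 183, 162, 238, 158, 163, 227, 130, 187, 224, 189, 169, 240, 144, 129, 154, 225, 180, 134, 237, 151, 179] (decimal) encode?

Byte at offset 0: 0xEF = 11101111 → 3-byte char (#1). Advance 3.
Byte at offset 3: 0x61 = 01100001 → 1-byte char (#2). Advance 1.
Byte at offset 4: 0xF0 = 11110000 → 4-byte char (#3). Advance 4.
Byte at offset 8: 0xC2 = 11000010 → 2-byte char (#4). Advance 2.
Byte at offset 10: 0xF3 = 11110011 → 4-byte char (#5). Advance 4.
Byte at offset 14: 0xEE = 11101110 → 3-byte char (#6). Advance 3.
Byte at offset 17: 0xE3 = 11100011 → 3-byte char (#7). Advance 3.
Byte at offset 20: 0xE0 = 11100000 → 3-byte char (#8). Advance 3.
Byte at offset 23: 0xF0 = 11110000 → 4-byte char (#9). Advance 4.
Byte at offset 27: 0xE1 = 11100001 → 3-byte char (#10). Advance 3.
Byte at offset 30: 0xED = 11101101 → 3-byte char (#11). Advance 3.
Reached end at offset 33 after 11 code points.

11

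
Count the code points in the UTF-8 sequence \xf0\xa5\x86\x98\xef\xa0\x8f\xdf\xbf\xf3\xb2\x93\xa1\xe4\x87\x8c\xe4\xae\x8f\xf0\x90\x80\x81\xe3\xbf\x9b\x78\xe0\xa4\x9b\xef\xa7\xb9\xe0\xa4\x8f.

12

Byte at offset 0: 0xF0 = 11110000 → 4-byte char (#1). Advance 4.
Byte at offset 4: 0xEF = 11101111 → 3-byte char (#2). Advance 3.
Byte at offset 7: 0xDF = 11011111 → 2-byte char (#3). Advance 2.
Byte at offset 9: 0xF3 = 11110011 → 4-byte char (#4). Advance 4.
Byte at offset 13: 0xE4 = 11100100 → 3-byte char (#5). Advance 3.
Byte at offset 16: 0xE4 = 11100100 → 3-byte char (#6). Advance 3.
Byte at offset 19: 0xF0 = 11110000 → 4-byte char (#7). Advance 4.
Byte at offset 23: 0xE3 = 11100011 → 3-byte char (#8). Advance 3.
Byte at offset 26: 0x78 = 01111000 → 1-byte char (#9). Advance 1.
Byte at offset 27: 0xE0 = 11100000 → 3-byte char (#10). Advance 3.
Byte at offset 30: 0xEF = 11101111 → 3-byte char (#11). Advance 3.
Byte at offset 33: 0xE0 = 11100000 → 3-byte char (#12). Advance 3.
Reached end at offset 36 after 12 code points.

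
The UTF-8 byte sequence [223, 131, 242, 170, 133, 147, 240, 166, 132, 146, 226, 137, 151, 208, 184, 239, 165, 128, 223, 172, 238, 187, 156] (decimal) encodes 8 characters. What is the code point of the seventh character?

U+07EC

Offset 0: leading byte 0xDF = 11011111 → 2-byte char #1 = DF 83.
Offset 2: leading byte 0xF2 = 11110010 → 4-byte char #2 = F2 AA 85 93.
Offset 6: leading byte 0xF0 = 11110000 → 4-byte char #3 = F0 A6 84 92.
Offset 10: leading byte 0xE2 = 11100010 → 3-byte char #4 = E2 89 97.
Offset 13: leading byte 0xD0 = 11010000 → 2-byte char #5 = D0 B8.
Offset 15: leading byte 0xEF = 11101111 → 3-byte char #6 = EF A5 80.
Offset 18: leading byte 0xDF = 11011111 → 2-byte char #7 = DF AC.
Leading byte 0xDF = 11011111 matches 110xxxxx → 2-byte sequence.
Byte 1: 0xDF = 11011111, payload 11111 (5 bits).
Byte 2: 0xAC = 10101100 (10xxxxxx ✓), payload 101100.
Concatenate: 11111101100 = 0x7EC (11 bits → U+07EC).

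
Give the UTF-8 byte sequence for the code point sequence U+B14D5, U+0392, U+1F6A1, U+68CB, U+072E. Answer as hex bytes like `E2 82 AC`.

F2 B1 93 95 CE 92 F0 9F 9A A1 E6 A3 8B DC AE

U+B14D5: 4-byte form → F2 B1 93 95.
U+0392: 2-byte form → CE 92.
U+1F6A1: 4-byte form → F0 9F 9A A1.
U+68CB: 3-byte form → E6 A3 8B.
U+072E: 2-byte form → DC AE.
Concatenated (15 bytes): F2 B1 93 95 CE 92 F0 9F 9A A1 E6 A3 8B DC AE.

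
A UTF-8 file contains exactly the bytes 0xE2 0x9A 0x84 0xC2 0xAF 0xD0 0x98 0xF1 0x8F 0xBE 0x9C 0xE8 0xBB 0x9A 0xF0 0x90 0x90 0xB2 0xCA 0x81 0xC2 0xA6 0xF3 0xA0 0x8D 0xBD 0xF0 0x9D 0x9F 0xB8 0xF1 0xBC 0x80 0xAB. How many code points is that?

Byte at offset 0: 0xE2 = 11100010 → 3-byte char (#1). Advance 3.
Byte at offset 3: 0xC2 = 11000010 → 2-byte char (#2). Advance 2.
Byte at offset 5: 0xD0 = 11010000 → 2-byte char (#3). Advance 2.
Byte at offset 7: 0xF1 = 11110001 → 4-byte char (#4). Advance 4.
Byte at offset 11: 0xE8 = 11101000 → 3-byte char (#5). Advance 3.
Byte at offset 14: 0xF0 = 11110000 → 4-byte char (#6). Advance 4.
Byte at offset 18: 0xCA = 11001010 → 2-byte char (#7). Advance 2.
Byte at offset 20: 0xC2 = 11000010 → 2-byte char (#8). Advance 2.
Byte at offset 22: 0xF3 = 11110011 → 4-byte char (#9). Advance 4.
Byte at offset 26: 0xF0 = 11110000 → 4-byte char (#10). Advance 4.
Byte at offset 30: 0xF1 = 11110001 → 4-byte char (#11). Advance 4.
Reached end at offset 34 after 11 code points.

11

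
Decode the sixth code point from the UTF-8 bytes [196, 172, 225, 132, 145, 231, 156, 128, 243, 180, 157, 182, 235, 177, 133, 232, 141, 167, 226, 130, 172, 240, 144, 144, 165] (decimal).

U+8367

Offset 0: leading byte 0xC4 = 11000100 → 2-byte char #1 = C4 AC.
Offset 2: leading byte 0xE1 = 11100001 → 3-byte char #2 = E1 84 91.
Offset 5: leading byte 0xE7 = 11100111 → 3-byte char #3 = E7 9C 80.
Offset 8: leading byte 0xF3 = 11110011 → 4-byte char #4 = F3 B4 9D B6.
Offset 12: leading byte 0xEB = 11101011 → 3-byte char #5 = EB B1 85.
Offset 15: leading byte 0xE8 = 11101000 → 3-byte char #6 = E8 8D A7.
Leading byte 0xE8 = 11101000 matches 1110xxxx → 3-byte sequence.
Byte 1: 0xE8 = 11101000, payload 1000 (4 bits).
Byte 2: 0x8D = 10001101 (10xxxxxx ✓), payload 001101.
Byte 3: 0xA7 = 10100111 (10xxxxxx ✓), payload 100111.
Concatenate: 1000001101100111 = 0x8367 (16 bits → U+8367).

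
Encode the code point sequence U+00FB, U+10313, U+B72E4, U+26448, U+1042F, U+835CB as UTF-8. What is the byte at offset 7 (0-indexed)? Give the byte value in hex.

0xB7

U+00FB → 2-byte form C3 BB at offsets 0–1.
U+10313 → 4-byte form F0 90 8C 93 at offsets 2–5.
U+B72E4 → 4-byte form F2 B7 8B A4 at offsets 6–9.
Offset 7 falls in char 3's range; it's byte 2 of F2 B7 8B A4 = 0xB7.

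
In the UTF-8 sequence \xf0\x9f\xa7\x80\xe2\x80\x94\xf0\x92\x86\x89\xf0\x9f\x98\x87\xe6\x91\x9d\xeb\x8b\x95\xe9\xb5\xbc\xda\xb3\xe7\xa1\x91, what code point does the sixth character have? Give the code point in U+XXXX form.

Offset 0: leading byte 0xF0 = 11110000 → 4-byte char #1 = F0 9F A7 80.
Offset 4: leading byte 0xE2 = 11100010 → 3-byte char #2 = E2 80 94.
Offset 7: leading byte 0xF0 = 11110000 → 4-byte char #3 = F0 92 86 89.
Offset 11: leading byte 0xF0 = 11110000 → 4-byte char #4 = F0 9F 98 87.
Offset 15: leading byte 0xE6 = 11100110 → 3-byte char #5 = E6 91 9D.
Offset 18: leading byte 0xEB = 11101011 → 3-byte char #6 = EB 8B 95.
Leading byte 0xEB = 11101011 matches 1110xxxx → 3-byte sequence.
Byte 1: 0xEB = 11101011, payload 1011 (4 bits).
Byte 2: 0x8B = 10001011 (10xxxxxx ✓), payload 001011.
Byte 3: 0x95 = 10010101 (10xxxxxx ✓), payload 010101.
Concatenate: 1011001011010101 = 0xB2D5 (16 bits → U+B2D5).

U+B2D5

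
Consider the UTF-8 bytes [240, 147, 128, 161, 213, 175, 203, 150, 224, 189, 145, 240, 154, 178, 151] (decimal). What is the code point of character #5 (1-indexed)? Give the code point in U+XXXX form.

Offset 0: leading byte 0xF0 = 11110000 → 4-byte char #1 = F0 93 80 A1.
Offset 4: leading byte 0xD5 = 11010101 → 2-byte char #2 = D5 AF.
Offset 6: leading byte 0xCB = 11001011 → 2-byte char #3 = CB 96.
Offset 8: leading byte 0xE0 = 11100000 → 3-byte char #4 = E0 BD 91.
Offset 11: leading byte 0xF0 = 11110000 → 4-byte char #5 = F0 9A B2 97.
Leading byte 0xF0 = 11110000 matches 11110xxx → 4-byte sequence.
Byte 1: 0xF0 = 11110000, payload 000 (3 bits).
Byte 2: 0x9A = 10011010 (10xxxxxx ✓), payload 011010.
Byte 3: 0xB2 = 10110010 (10xxxxxx ✓), payload 110010.
Byte 4: 0x97 = 10010111 (10xxxxxx ✓), payload 010111.
Concatenate: 000011010110010010111 = 0x1AC97 (21 bits → U+1AC97).

U+1AC97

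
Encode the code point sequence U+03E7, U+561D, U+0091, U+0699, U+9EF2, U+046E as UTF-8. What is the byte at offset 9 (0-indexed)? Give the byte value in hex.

0xE9

U+03E7 → 2-byte form CF A7 at offsets 0–1.
U+561D → 3-byte form E5 98 9D at offsets 2–4.
U+0091 → 2-byte form C2 91 at offsets 5–6.
U+0699 → 2-byte form DA 99 at offsets 7–8.
U+9EF2 → 3-byte form E9 BB B2 at offsets 9–11.
Offset 9 falls in char 5's range; it's byte 1 of E9 BB B2 = 0xE9.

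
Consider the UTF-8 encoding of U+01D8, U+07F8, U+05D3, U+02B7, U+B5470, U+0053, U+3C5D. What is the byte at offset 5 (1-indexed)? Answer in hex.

1-indexed offset 5 is 0-indexed offset 4.
U+01D8 → 2-byte form C7 98 at offsets 0–1.
U+07F8 → 2-byte form DF B8 at offsets 2–3.
U+05D3 → 2-byte form D7 93 at offsets 4–5.
Offset 4 falls in char 3's range; it's byte 1 of D7 93 = 0xD7.

0xD7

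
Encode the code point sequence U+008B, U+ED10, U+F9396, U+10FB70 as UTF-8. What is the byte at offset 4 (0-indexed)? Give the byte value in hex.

U+008B → 2-byte form C2 8B at offsets 0–1.
U+ED10 → 3-byte form EE B4 90 at offsets 2–4.
Offset 4 falls in char 2's range; it's byte 3 of EE B4 90 = 0x90.

0x90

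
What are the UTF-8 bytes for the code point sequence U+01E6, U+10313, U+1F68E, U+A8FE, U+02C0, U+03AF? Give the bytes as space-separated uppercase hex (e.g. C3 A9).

U+01E6: 2-byte form → C7 A6.
U+10313: 4-byte form → F0 90 8C 93.
U+1F68E: 4-byte form → F0 9F 9A 8E.
U+A8FE: 3-byte form → EA A3 BE.
U+02C0: 2-byte form → CB 80.
U+03AF: 2-byte form → CE AF.
Concatenated (17 bytes): C7 A6 F0 90 8C 93 F0 9F 9A 8E EA A3 BE CB 80 CE AF.

C7 A6 F0 90 8C 93 F0 9F 9A 8E EA A3 BE CB 80 CE AF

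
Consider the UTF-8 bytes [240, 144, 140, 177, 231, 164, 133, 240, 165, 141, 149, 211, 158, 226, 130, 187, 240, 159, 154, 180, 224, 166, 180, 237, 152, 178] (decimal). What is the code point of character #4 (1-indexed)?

U+04DE

Offset 0: leading byte 0xF0 = 11110000 → 4-byte char #1 = F0 90 8C B1.
Offset 4: leading byte 0xE7 = 11100111 → 3-byte char #2 = E7 A4 85.
Offset 7: leading byte 0xF0 = 11110000 → 4-byte char #3 = F0 A5 8D 95.
Offset 11: leading byte 0xD3 = 11010011 → 2-byte char #4 = D3 9E.
Leading byte 0xD3 = 11010011 matches 110xxxxx → 2-byte sequence.
Byte 1: 0xD3 = 11010011, payload 10011 (5 bits).
Byte 2: 0x9E = 10011110 (10xxxxxx ✓), payload 011110.
Concatenate: 10011011110 = 0x4DE (11 bits → U+04DE).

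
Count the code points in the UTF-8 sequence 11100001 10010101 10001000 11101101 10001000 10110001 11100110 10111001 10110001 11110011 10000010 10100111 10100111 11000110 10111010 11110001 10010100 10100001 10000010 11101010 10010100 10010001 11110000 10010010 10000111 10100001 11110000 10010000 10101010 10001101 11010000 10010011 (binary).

Byte at offset 0: 0xE1 = 11100001 → 3-byte char (#1). Advance 3.
Byte at offset 3: 0xED = 11101101 → 3-byte char (#2). Advance 3.
Byte at offset 6: 0xE6 = 11100110 → 3-byte char (#3). Advance 3.
Byte at offset 9: 0xF3 = 11110011 → 4-byte char (#4). Advance 4.
Byte at offset 13: 0xC6 = 11000110 → 2-byte char (#5). Advance 2.
Byte at offset 15: 0xF1 = 11110001 → 4-byte char (#6). Advance 4.
Byte at offset 19: 0xEA = 11101010 → 3-byte char (#7). Advance 3.
Byte at offset 22: 0xF0 = 11110000 → 4-byte char (#8). Advance 4.
Byte at offset 26: 0xF0 = 11110000 → 4-byte char (#9). Advance 4.
Byte at offset 30: 0xD0 = 11010000 → 2-byte char (#10). Advance 2.
Reached end at offset 32 after 10 code points.

10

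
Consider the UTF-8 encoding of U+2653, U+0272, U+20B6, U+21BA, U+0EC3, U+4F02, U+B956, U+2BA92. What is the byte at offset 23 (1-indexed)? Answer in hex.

0xAA

1-indexed offset 23 is 0-indexed offset 22.
U+2653 → 3-byte form E2 99 93 at offsets 0–2.
U+0272 → 2-byte form C9 B2 at offsets 3–4.
U+20B6 → 3-byte form E2 82 B6 at offsets 5–7.
U+21BA → 3-byte form E2 86 BA at offsets 8–10.
U+0EC3 → 3-byte form E0 BB 83 at offsets 11–13.
U+4F02 → 3-byte form E4 BC 82 at offsets 14–16.
U+B956 → 3-byte form EB A5 96 at offsets 17–19.
U+2BA92 → 4-byte form F0 AB AA 92 at offsets 20–23.
Offset 22 falls in char 8's range; it's byte 3 of F0 AB AA 92 = 0xAA.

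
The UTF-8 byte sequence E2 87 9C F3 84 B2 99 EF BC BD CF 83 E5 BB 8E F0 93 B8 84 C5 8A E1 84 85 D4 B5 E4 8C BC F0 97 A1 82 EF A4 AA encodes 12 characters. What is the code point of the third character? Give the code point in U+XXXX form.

Offset 0: leading byte 0xE2 = 11100010 → 3-byte char #1 = E2 87 9C.
Offset 3: leading byte 0xF3 = 11110011 → 4-byte char #2 = F3 84 B2 99.
Offset 7: leading byte 0xEF = 11101111 → 3-byte char #3 = EF BC BD.
Leading byte 0xEF = 11101111 matches 1110xxxx → 3-byte sequence.
Byte 1: 0xEF = 11101111, payload 1111 (4 bits).
Byte 2: 0xBC = 10111100 (10xxxxxx ✓), payload 111100.
Byte 3: 0xBD = 10111101 (10xxxxxx ✓), payload 111101.
Concatenate: 1111111100111101 = 0xFF3D (16 bits → U+FF3D).

U+FF3D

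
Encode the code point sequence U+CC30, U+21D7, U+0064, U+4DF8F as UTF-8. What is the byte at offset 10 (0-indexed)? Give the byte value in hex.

0x8F

U+CC30 → 3-byte form EC B0 B0 at offsets 0–2.
U+21D7 → 3-byte form E2 87 97 at offsets 3–5.
U+0064 → 1-byte form 64 at offsets 6–6.
U+4DF8F → 4-byte form F1 8D BE 8F at offsets 7–10.
Offset 10 falls in char 4's range; it's byte 4 of F1 8D BE 8F = 0x8F.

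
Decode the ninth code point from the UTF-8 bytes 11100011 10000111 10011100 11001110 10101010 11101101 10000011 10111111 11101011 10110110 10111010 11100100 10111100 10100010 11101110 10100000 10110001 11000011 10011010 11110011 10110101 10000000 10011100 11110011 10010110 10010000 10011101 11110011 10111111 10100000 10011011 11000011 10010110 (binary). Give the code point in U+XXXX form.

U+D641D

Offset 0: leading byte 0xE3 = 11100011 → 3-byte char #1 = E3 87 9C.
Offset 3: leading byte 0xCE = 11001110 → 2-byte char #2 = CE AA.
Offset 5: leading byte 0xED = 11101101 → 3-byte char #3 = ED 83 BF.
Offset 8: leading byte 0xEB = 11101011 → 3-byte char #4 = EB B6 BA.
Offset 11: leading byte 0xE4 = 11100100 → 3-byte char #5 = E4 BC A2.
Offset 14: leading byte 0xEE = 11101110 → 3-byte char #6 = EE A0 B1.
Offset 17: leading byte 0xC3 = 11000011 → 2-byte char #7 = C3 9A.
Offset 19: leading byte 0xF3 = 11110011 → 4-byte char #8 = F3 B5 80 9C.
Offset 23: leading byte 0xF3 = 11110011 → 4-byte char #9 = F3 96 90 9D.
Leading byte 0xF3 = 11110011 matches 11110xxx → 4-byte sequence.
Byte 1: 0xF3 = 11110011, payload 011 (3 bits).
Byte 2: 0x96 = 10010110 (10xxxxxx ✓), payload 010110.
Byte 3: 0x90 = 10010000 (10xxxxxx ✓), payload 010000.
Byte 4: 0x9D = 10011101 (10xxxxxx ✓), payload 011101.
Concatenate: 011010110010000011101 = 0xD641D (21 bits → U+D641D).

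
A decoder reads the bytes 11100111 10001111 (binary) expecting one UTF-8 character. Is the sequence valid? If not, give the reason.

invalid (sequence truncated)

Leading byte 0xE7 = 11100111 → 3-byte form, but only 2 bytes are present.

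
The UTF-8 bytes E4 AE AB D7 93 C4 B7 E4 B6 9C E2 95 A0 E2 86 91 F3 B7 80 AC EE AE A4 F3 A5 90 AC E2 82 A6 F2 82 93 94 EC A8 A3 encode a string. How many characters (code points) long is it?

12

Byte at offset 0: 0xE4 = 11100100 → 3-byte char (#1). Advance 3.
Byte at offset 3: 0xD7 = 11010111 → 2-byte char (#2). Advance 2.
Byte at offset 5: 0xC4 = 11000100 → 2-byte char (#3). Advance 2.
Byte at offset 7: 0xE4 = 11100100 → 3-byte char (#4). Advance 3.
Byte at offset 10: 0xE2 = 11100010 → 3-byte char (#5). Advance 3.
Byte at offset 13: 0xE2 = 11100010 → 3-byte char (#6). Advance 3.
Byte at offset 16: 0xF3 = 11110011 → 4-byte char (#7). Advance 4.
Byte at offset 20: 0xEE = 11101110 → 3-byte char (#8). Advance 3.
Byte at offset 23: 0xF3 = 11110011 → 4-byte char (#9). Advance 4.
Byte at offset 27: 0xE2 = 11100010 → 3-byte char (#10). Advance 3.
Byte at offset 30: 0xF2 = 11110010 → 4-byte char (#11). Advance 4.
Byte at offset 34: 0xEC = 11101100 → 3-byte char (#12). Advance 3.
Reached end at offset 37 after 12 code points.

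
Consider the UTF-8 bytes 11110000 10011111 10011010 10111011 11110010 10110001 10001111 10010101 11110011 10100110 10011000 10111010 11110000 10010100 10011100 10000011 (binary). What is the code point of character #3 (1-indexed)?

U+E663A

Offset 0: leading byte 0xF0 = 11110000 → 4-byte char #1 = F0 9F 9A BB.
Offset 4: leading byte 0xF2 = 11110010 → 4-byte char #2 = F2 B1 8F 95.
Offset 8: leading byte 0xF3 = 11110011 → 4-byte char #3 = F3 A6 98 BA.
Leading byte 0xF3 = 11110011 matches 11110xxx → 4-byte sequence.
Byte 1: 0xF3 = 11110011, payload 011 (3 bits).
Byte 2: 0xA6 = 10100110 (10xxxxxx ✓), payload 100110.
Byte 3: 0x98 = 10011000 (10xxxxxx ✓), payload 011000.
Byte 4: 0xBA = 10111010 (10xxxxxx ✓), payload 111010.
Concatenate: 011100110011000111010 = 0xE663A (21 bits → U+E663A).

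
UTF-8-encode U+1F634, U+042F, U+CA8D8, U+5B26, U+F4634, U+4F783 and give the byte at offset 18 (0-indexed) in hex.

0x8F

U+1F634 → 4-byte form F0 9F 98 B4 at offsets 0–3.
U+042F → 2-byte form D0 AF at offsets 4–5.
U+CA8D8 → 4-byte form F3 8A A3 98 at offsets 6–9.
U+5B26 → 3-byte form E5 AC A6 at offsets 10–12.
U+F4634 → 4-byte form F3 B4 98 B4 at offsets 13–16.
U+4F783 → 4-byte form F1 8F 9E 83 at offsets 17–20.
Offset 18 falls in char 6's range; it's byte 2 of F1 8F 9E 83 = 0x8F.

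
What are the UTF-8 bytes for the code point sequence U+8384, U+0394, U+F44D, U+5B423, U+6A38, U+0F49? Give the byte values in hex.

U+8384: 3-byte form → E8 8E 84.
U+0394: 2-byte form → CE 94.
U+F44D: 3-byte form → EF 91 8D.
U+5B423: 4-byte form → F1 9B 90 A3.
U+6A38: 3-byte form → E6 A8 B8.
U+0F49: 3-byte form → E0 BD 89.
Concatenated (18 bytes): E8 8E 84 CE 94 EF 91 8D F1 9B 90 A3 E6 A8 B8 E0 BD 89.

E8 8E 84 CE 94 EF 91 8D F1 9B 90 A3 E6 A8 B8 E0 BD 89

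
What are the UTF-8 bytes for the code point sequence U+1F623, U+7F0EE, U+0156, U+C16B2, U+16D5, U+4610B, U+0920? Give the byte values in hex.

U+1F623: 4-byte form → F0 9F 98 A3.
U+7F0EE: 4-byte form → F1 BF 83 AE.
U+0156: 2-byte form → C5 96.
U+C16B2: 4-byte form → F3 81 9A B2.
U+16D5: 3-byte form → E1 9B 95.
U+4610B: 4-byte form → F1 86 84 8B.
U+0920: 3-byte form → E0 A4 A0.
Concatenated (24 bytes): F0 9F 98 A3 F1 BF 83 AE C5 96 F3 81 9A B2 E1 9B 95 F1 86 84 8B E0 A4 A0.

F0 9F 98 A3 F1 BF 83 AE C5 96 F3 81 9A B2 E1 9B 95 F1 86 84 8B E0 A4 A0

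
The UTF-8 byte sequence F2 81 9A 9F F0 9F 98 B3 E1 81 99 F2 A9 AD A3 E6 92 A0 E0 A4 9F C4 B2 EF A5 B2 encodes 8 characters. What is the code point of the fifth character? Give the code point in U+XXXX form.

U+64A0

Offset 0: leading byte 0xF2 = 11110010 → 4-byte char #1 = F2 81 9A 9F.
Offset 4: leading byte 0xF0 = 11110000 → 4-byte char #2 = F0 9F 98 B3.
Offset 8: leading byte 0xE1 = 11100001 → 3-byte char #3 = E1 81 99.
Offset 11: leading byte 0xF2 = 11110010 → 4-byte char #4 = F2 A9 AD A3.
Offset 15: leading byte 0xE6 = 11100110 → 3-byte char #5 = E6 92 A0.
Leading byte 0xE6 = 11100110 matches 1110xxxx → 3-byte sequence.
Byte 1: 0xE6 = 11100110, payload 0110 (4 bits).
Byte 2: 0x92 = 10010010 (10xxxxxx ✓), payload 010010.
Byte 3: 0xA0 = 10100000 (10xxxxxx ✓), payload 100000.
Concatenate: 0110010010100000 = 0x64A0 (16 bits → U+64A0).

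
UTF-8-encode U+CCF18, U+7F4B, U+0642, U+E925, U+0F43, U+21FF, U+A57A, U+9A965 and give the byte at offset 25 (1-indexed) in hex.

1-indexed offset 25 is 0-indexed offset 24.
U+CCF18 → 4-byte form F3 8C BC 98 at offsets 0–3.
U+7F4B → 3-byte form E7 BD 8B at offsets 4–6.
U+0642 → 2-byte form D9 82 at offsets 7–8.
U+E925 → 3-byte form EE A4 A5 at offsets 9–11.
U+0F43 → 3-byte form E0 BD 83 at offsets 12–14.
U+21FF → 3-byte form E2 87 BF at offsets 15–17.
U+A57A → 3-byte form EA 95 BA at offsets 18–20.
U+9A965 → 4-byte form F2 9A A5 A5 at offsets 21–24.
Offset 24 falls in char 8's range; it's byte 4 of F2 9A A5 A5 = 0xA5.

0xA5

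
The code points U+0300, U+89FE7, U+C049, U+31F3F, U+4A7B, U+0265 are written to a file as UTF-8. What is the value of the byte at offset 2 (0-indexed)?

0xF2

U+0300 → 2-byte form CC 80 at offsets 0–1.
U+89FE7 → 4-byte form F2 89 BF A7 at offsets 2–5.
Offset 2 falls in char 2's range; it's byte 1 of F2 89 BF A7 = 0xF2.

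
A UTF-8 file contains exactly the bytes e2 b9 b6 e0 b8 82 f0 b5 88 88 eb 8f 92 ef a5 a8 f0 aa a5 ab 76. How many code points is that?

Byte at offset 0: 0xE2 = 11100010 → 3-byte char (#1). Advance 3.
Byte at offset 3: 0xE0 = 11100000 → 3-byte char (#2). Advance 3.
Byte at offset 6: 0xF0 = 11110000 → 4-byte char (#3). Advance 4.
Byte at offset 10: 0xEB = 11101011 → 3-byte char (#4). Advance 3.
Byte at offset 13: 0xEF = 11101111 → 3-byte char (#5). Advance 3.
Byte at offset 16: 0xF0 = 11110000 → 4-byte char (#6). Advance 4.
Byte at offset 20: 0x76 = 01110110 → 1-byte char (#7). Advance 1.
Reached end at offset 21 after 7 code points.

7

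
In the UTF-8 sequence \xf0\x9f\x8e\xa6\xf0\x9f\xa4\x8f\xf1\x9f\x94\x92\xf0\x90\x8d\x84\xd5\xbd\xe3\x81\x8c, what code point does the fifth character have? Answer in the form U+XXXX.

U+057D

Offset 0: leading byte 0xF0 = 11110000 → 4-byte char #1 = F0 9F 8E A6.
Offset 4: leading byte 0xF0 = 11110000 → 4-byte char #2 = F0 9F A4 8F.
Offset 8: leading byte 0xF1 = 11110001 → 4-byte char #3 = F1 9F 94 92.
Offset 12: leading byte 0xF0 = 11110000 → 4-byte char #4 = F0 90 8D 84.
Offset 16: leading byte 0xD5 = 11010101 → 2-byte char #5 = D5 BD.
Leading byte 0xD5 = 11010101 matches 110xxxxx → 2-byte sequence.
Byte 1: 0xD5 = 11010101, payload 10101 (5 bits).
Byte 2: 0xBD = 10111101 (10xxxxxx ✓), payload 111101.
Concatenate: 10101111101 = 0x57D (11 bits → U+057D).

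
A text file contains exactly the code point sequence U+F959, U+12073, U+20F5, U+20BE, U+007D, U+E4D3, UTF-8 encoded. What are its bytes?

U+F959: 3-byte form → EF A5 99.
U+12073: 4-byte form → F0 92 81 B3.
U+20F5: 3-byte form → E2 83 B5.
U+20BE: 3-byte form → E2 82 BE.
U+007D: 1-byte form → 7D.
U+E4D3: 3-byte form → EE 93 93.
Concatenated (17 bytes): EF A5 99 F0 92 81 B3 E2 83 B5 E2 82 BE 7D EE 93 93.

EF A5 99 F0 92 81 B3 E2 83 B5 E2 82 BE 7D EE 93 93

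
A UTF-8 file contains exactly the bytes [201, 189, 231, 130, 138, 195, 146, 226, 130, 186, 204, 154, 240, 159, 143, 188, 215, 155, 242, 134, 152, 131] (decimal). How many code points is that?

8

Byte at offset 0: 0xC9 = 11001001 → 2-byte char (#1). Advance 2.
Byte at offset 2: 0xE7 = 11100111 → 3-byte char (#2). Advance 3.
Byte at offset 5: 0xC3 = 11000011 → 2-byte char (#3). Advance 2.
Byte at offset 7: 0xE2 = 11100010 → 3-byte char (#4). Advance 3.
Byte at offset 10: 0xCC = 11001100 → 2-byte char (#5). Advance 2.
Byte at offset 12: 0xF0 = 11110000 → 4-byte char (#6). Advance 4.
Byte at offset 16: 0xD7 = 11010111 → 2-byte char (#7). Advance 2.
Byte at offset 18: 0xF2 = 11110010 → 4-byte char (#8). Advance 4.
Reached end at offset 22 after 8 code points.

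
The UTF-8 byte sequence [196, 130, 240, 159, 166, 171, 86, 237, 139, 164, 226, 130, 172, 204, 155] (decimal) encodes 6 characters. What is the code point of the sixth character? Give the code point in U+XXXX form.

U+031B

Offset 0: leading byte 0xC4 = 11000100 → 2-byte char #1 = C4 82.
Offset 2: leading byte 0xF0 = 11110000 → 4-byte char #2 = F0 9F A6 AB.
Offset 6: leading byte 0x56 = 01010110 → 1-byte char #3 = 56.
Offset 7: leading byte 0xED = 11101101 → 3-byte char #4 = ED 8B A4.
Offset 10: leading byte 0xE2 = 11100010 → 3-byte char #5 = E2 82 AC.
Offset 13: leading byte 0xCC = 11001100 → 2-byte char #6 = CC 9B.
Leading byte 0xCC = 11001100 matches 110xxxxx → 2-byte sequence.
Byte 1: 0xCC = 11001100, payload 01100 (5 bits).
Byte 2: 0x9B = 10011011 (10xxxxxx ✓), payload 011011.
Concatenate: 01100011011 = 0x31B (11 bits → U+031B).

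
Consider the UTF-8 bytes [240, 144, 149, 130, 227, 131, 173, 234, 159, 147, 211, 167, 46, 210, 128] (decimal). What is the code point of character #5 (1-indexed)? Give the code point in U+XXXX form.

U+002E

Offset 0: leading byte 0xF0 = 11110000 → 4-byte char #1 = F0 90 95 82.
Offset 4: leading byte 0xE3 = 11100011 → 3-byte char #2 = E3 83 AD.
Offset 7: leading byte 0xEA = 11101010 → 3-byte char #3 = EA 9F 93.
Offset 10: leading byte 0xD3 = 11010011 → 2-byte char #4 = D3 A7.
Offset 12: leading byte 0x2E = 00101110 → 1-byte char #5 = 2E.
Leading byte 0x2E = 00101110 matches 0xxxxxxx → 1-byte sequence.
Byte 1: 0x2E = 00101110, payload 0101110 (7 bits).
Concatenate: 0101110 = 0x2E (7 bits → U+002E).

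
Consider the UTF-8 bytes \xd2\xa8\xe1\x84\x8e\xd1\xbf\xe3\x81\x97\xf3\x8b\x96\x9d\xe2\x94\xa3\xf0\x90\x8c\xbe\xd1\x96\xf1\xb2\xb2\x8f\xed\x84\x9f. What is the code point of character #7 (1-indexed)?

U+1033E

Offset 0: leading byte 0xD2 = 11010010 → 2-byte char #1 = D2 A8.
Offset 2: leading byte 0xE1 = 11100001 → 3-byte char #2 = E1 84 8E.
Offset 5: leading byte 0xD1 = 11010001 → 2-byte char #3 = D1 BF.
Offset 7: leading byte 0xE3 = 11100011 → 3-byte char #4 = E3 81 97.
Offset 10: leading byte 0xF3 = 11110011 → 4-byte char #5 = F3 8B 96 9D.
Offset 14: leading byte 0xE2 = 11100010 → 3-byte char #6 = E2 94 A3.
Offset 17: leading byte 0xF0 = 11110000 → 4-byte char #7 = F0 90 8C BE.
Leading byte 0xF0 = 11110000 matches 11110xxx → 4-byte sequence.
Byte 1: 0xF0 = 11110000, payload 000 (3 bits).
Byte 2: 0x90 = 10010000 (10xxxxxx ✓), payload 010000.
Byte 3: 0x8C = 10001100 (10xxxxxx ✓), payload 001100.
Byte 4: 0xBE = 10111110 (10xxxxxx ✓), payload 111110.
Concatenate: 000010000001100111110 = 0x1033E (21 bits → U+1033E).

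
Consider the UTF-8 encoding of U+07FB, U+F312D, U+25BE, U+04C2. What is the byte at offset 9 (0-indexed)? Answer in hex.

0xD3

U+07FB → 2-byte form DF BB at offsets 0–1.
U+F312D → 4-byte form F3 B3 84 AD at offsets 2–5.
U+25BE → 3-byte form E2 96 BE at offsets 6–8.
U+04C2 → 2-byte form D3 82 at offsets 9–10.
Offset 9 falls in char 4's range; it's byte 1 of D3 82 = 0xD3.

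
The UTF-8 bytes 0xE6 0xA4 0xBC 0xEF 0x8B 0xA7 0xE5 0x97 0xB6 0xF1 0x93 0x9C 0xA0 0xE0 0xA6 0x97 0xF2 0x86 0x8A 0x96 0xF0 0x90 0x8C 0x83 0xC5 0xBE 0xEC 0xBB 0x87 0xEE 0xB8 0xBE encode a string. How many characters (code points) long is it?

Byte at offset 0: 0xE6 = 11100110 → 3-byte char (#1). Advance 3.
Byte at offset 3: 0xEF = 11101111 → 3-byte char (#2). Advance 3.
Byte at offset 6: 0xE5 = 11100101 → 3-byte char (#3). Advance 3.
Byte at offset 9: 0xF1 = 11110001 → 4-byte char (#4). Advance 4.
Byte at offset 13: 0xE0 = 11100000 → 3-byte char (#5). Advance 3.
Byte at offset 16: 0xF2 = 11110010 → 4-byte char (#6). Advance 4.
Byte at offset 20: 0xF0 = 11110000 → 4-byte char (#7). Advance 4.
Byte at offset 24: 0xC5 = 11000101 → 2-byte char (#8). Advance 2.
Byte at offset 26: 0xEC = 11101100 → 3-byte char (#9). Advance 3.
Byte at offset 29: 0xEE = 11101110 → 3-byte char (#10). Advance 3.
Reached end at offset 32 after 10 code points.

10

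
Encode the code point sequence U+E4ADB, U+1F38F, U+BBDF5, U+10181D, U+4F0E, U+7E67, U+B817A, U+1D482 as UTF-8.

F3 A4 AB 9B F0 9F 8E 8F F2 BB B7 B5 F4 81 A0 9D E4 BC 8E E7 B9 A7 F2 B8 85 BA F0 9D 92 82

U+E4ADB: 4-byte form → F3 A4 AB 9B.
U+1F38F: 4-byte form → F0 9F 8E 8F.
U+BBDF5: 4-byte form → F2 BB B7 B5.
U+10181D: 4-byte form → F4 81 A0 9D.
U+4F0E: 3-byte form → E4 BC 8E.
U+7E67: 3-byte form → E7 B9 A7.
U+B817A: 4-byte form → F2 B8 85 BA.
U+1D482: 4-byte form → F0 9D 92 82.
Concatenated (30 bytes): F3 A4 AB 9B F0 9F 8E 8F F2 BB B7 B5 F4 81 A0 9D E4 BC 8E E7 B9 A7 F2 B8 85 BA F0 9D 92 82.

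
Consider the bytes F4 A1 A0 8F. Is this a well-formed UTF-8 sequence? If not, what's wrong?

Leading byte 0xF4 = 11110100 → 4-byte form.
Payload = 0x12180F, which exceeds U+10FFFF, the maximum Unicode code point. (Leading bytes F5–FF, or F4 followed by ≥ 0x90, are invalid.)

invalid (encodes a value above U+10FFFF)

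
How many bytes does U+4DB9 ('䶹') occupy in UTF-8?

3

U+4DB9 = 0x4DB9. UTF-8 uses 1 byte below 0x80, 2 below 0x800, 3 below 0x10000, 4 up to 0x10FFFF. 0x4DB9 is in U+0800–U+FFFF → 3 bytes.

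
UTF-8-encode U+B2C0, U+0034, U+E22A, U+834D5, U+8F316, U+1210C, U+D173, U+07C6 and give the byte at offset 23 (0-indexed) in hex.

U+B2C0 → 3-byte form EB 8B 80 at offsets 0–2.
U+0034 → 1-byte form 34 at offsets 3–3.
U+E22A → 3-byte form EE 88 AA at offsets 4–6.
U+834D5 → 4-byte form F2 83 93 95 at offsets 7–10.
U+8F316 → 4-byte form F2 8F 8C 96 at offsets 11–14.
U+1210C → 4-byte form F0 92 84 8C at offsets 15–18.
U+D173 → 3-byte form ED 85 B3 at offsets 19–21.
U+07C6 → 2-byte form DF 86 at offsets 22–23.
Offset 23 falls in char 8's range; it's byte 2 of DF 86 = 0x86.

0x86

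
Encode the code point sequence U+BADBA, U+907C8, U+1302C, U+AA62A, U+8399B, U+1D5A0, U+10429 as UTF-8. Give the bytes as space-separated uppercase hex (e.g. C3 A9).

U+BADBA: 4-byte form → F2 BA B6 BA.
U+907C8: 4-byte form → F2 90 9F 88.
U+1302C: 4-byte form → F0 93 80 AC.
U+AA62A: 4-byte form → F2 AA 98 AA.
U+8399B: 4-byte form → F2 83 A6 9B.
U+1D5A0: 4-byte form → F0 9D 96 A0.
U+10429: 4-byte form → F0 90 90 A9.
Concatenated (28 bytes): F2 BA B6 BA F2 90 9F 88 F0 93 80 AC F2 AA 98 AA F2 83 A6 9B F0 9D 96 A0 F0 90 90 A9.

F2 BA B6 BA F2 90 9F 88 F0 93 80 AC F2 AA 98 AA F2 83 A6 9B F0 9D 96 A0 F0 90 90 A9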